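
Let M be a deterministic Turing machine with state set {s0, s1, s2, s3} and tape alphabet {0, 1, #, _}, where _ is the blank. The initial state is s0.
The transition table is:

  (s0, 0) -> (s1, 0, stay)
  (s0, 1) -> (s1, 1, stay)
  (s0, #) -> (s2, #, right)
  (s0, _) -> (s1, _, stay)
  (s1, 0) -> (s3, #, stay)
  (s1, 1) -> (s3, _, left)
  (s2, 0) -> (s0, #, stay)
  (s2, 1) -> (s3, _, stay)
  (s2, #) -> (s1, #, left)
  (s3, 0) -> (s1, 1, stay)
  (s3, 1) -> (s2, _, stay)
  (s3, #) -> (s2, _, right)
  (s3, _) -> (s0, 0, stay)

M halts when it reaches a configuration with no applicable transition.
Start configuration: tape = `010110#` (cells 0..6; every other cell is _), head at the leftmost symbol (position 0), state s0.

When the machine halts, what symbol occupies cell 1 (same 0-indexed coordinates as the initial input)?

state=s0 head=0 tape=[0]10110#   (s0,0)→(s1,0,stay)
state=s1 head=0 tape=[0]10110#   (s1,0)→(s3,#,stay)
state=s3 head=0 tape=[#]10110#   (s3,#)→(s2,_,right)
state=s2 head=1 tape=_[1]0110#   (s2,1)→(s3,_,stay)
state=s3 head=1 tape=_[_]0110#   (s3,_)→(s0,0,stay)
state=s0 head=1 tape=_[0]0110#   (s0,0)→(s1,0,stay)
state=s1 head=1 tape=_[0]0110#   (s1,0)→(s3,#,stay)
state=s3 head=1 tape=_[#]0110#   (s3,#)→(s2,_,right)
state=s2 head=2 tape=__[0]110#   (s2,0)→(s0,#,stay)
state=s0 head=2 tape=__[#]110#   (s0,#)→(s2,#,right)
state=s2 head=3 tape=__#[1]10#   (s2,1)→(s3,_,stay)
state=s3 head=3 tape=__#[_]10#   (s3,_)→(s0,0,stay)
state=s0 head=3 tape=__#[0]10#   (s0,0)→(s1,0,stay)
state=s1 head=3 tape=__#[0]10#   (s1,0)→(s3,#,stay)
state=s3 head=3 tape=__#[#]10#   (s3,#)→(s2,_,right)
state=s2 head=4 tape=__#_[1]0#   (s2,1)→(s3,_,stay)
state=s3 head=4 tape=__#_[_]0#   (s3,_)→(s0,0,stay)
state=s0 head=4 tape=__#_[0]0#   (s0,0)→(s1,0,stay)
state=s1 head=4 tape=__#_[0]0#   (s1,0)→(s3,#,stay)
state=s3 head=4 tape=__#_[#]0#   (s3,#)→(s2,_,right)
state=s2 head=5 tape=__#__[0]#   (s2,0)→(s0,#,stay)
state=s0 head=5 tape=__#__[#]#   (s0,#)→(s2,#,right)
state=s2 head=6 tape=__#__#[#]   (s2,#)→(s1,#,left)
state=s1 head=5 tape=__#__[#]#
Cell 1 holds _ when M halts.

_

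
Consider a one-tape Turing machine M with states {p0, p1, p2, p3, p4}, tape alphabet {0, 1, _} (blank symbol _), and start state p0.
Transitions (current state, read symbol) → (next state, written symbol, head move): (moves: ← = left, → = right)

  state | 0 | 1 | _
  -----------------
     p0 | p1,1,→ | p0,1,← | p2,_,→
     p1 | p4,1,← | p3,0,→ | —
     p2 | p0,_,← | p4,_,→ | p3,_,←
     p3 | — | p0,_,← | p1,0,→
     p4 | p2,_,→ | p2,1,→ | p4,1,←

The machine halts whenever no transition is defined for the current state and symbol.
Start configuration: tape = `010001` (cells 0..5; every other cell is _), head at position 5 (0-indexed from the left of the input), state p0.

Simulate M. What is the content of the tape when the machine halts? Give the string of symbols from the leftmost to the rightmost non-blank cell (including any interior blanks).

0100100

state=p0 head=5 tape=01000[1]__   (p0,1)→(p0,1,←)
state=p0 head=4 tape=0100[0]1__   (p0,0)→(p1,1,→)
state=p1 head=5 tape=01001[1]__   (p1,1)→(p3,0,→)
state=p3 head=6 tape=010010[_]_   (p3,_)→(p1,0,→)
state=p1 head=7 tape=0100100[_]
The non-blank tape span at halt is 0100100.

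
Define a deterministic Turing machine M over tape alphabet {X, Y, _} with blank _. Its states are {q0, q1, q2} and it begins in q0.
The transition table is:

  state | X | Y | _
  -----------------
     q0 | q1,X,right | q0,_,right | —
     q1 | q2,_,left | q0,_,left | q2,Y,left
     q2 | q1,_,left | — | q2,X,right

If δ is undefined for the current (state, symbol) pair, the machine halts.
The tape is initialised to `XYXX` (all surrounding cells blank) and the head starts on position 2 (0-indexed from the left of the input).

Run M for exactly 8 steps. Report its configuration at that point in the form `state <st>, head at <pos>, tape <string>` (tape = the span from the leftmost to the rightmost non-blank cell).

state q2, head at -2, tape Y_Y

q0 | __XY[X]X   read X → write X, move right, go to q1
q1 | __XYX[X]   read X → write _, move left, go to q2
q2 | __XY[X]_   read X → write _, move left, go to q1
q1 | __X[Y]__   read Y → write _, move left, go to q0
q0 | __[X]___   read X → write X, move right, go to q1
q1 | __X[_]__   read _ → write Y, move left, go to q2
q2 | __[X]Y__   read X → write _, move left, go to q1
q1 | _[_]_Y__   read _ → write Y, move left, go to q2
q2 | [_]Y_Y__
After 8 steps: state q2, head at -2, tape Y_Y.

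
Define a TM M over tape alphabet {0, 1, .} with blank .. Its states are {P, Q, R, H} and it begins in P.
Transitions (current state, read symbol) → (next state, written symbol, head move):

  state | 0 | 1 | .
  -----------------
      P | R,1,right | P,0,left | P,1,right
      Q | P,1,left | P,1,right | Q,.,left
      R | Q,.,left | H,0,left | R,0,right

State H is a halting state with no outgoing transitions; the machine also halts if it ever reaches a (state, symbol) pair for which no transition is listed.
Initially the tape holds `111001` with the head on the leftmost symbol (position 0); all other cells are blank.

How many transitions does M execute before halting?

P | .[1]11001   read 1 → write 0, move left, go to P
P | [.]011001   read . → write 1, move right, go to P
P | 1[0]11001   read 0 → write 1, move right, go to R
R | 11[1]1001   read 1 → write 0, move left, go to H
H | 1[1]01001
M halts after 4 transitions.

4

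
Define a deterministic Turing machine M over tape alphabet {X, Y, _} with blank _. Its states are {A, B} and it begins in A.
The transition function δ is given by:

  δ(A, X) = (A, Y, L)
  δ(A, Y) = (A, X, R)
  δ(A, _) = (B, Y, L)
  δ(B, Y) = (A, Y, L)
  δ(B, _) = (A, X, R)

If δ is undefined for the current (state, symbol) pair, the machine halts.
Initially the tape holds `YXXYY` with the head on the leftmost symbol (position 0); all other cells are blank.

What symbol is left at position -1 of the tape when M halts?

X

A | ____[Y]XXYY_   read Y → write X, move R, go to A
A | ____X[X]XYY_   read X → write Y, move L, go to A
A | ____[X]YXYY_   read X → write Y, move L, go to A
A | ___[_]YYXYY_   read _ → write Y, move L, go to B
B | __[_]YYYXYY_   read _ → write X, move R, go to A
A | __X[Y]YYXYY_   read Y → write X, move R, go to A
A | __XX[Y]YXYY_   read Y → write X, move R, go to A
A | __XXX[Y]XYY_   read Y → write X, move R, go to A
A | __XXXX[X]YY_   read X → write Y, move L, go to A
A | __XXX[X]YYY_   read X → write Y, move L, go to A
A | __XX[X]YYYY_   read X → write Y, move L, go to A
A | __X[X]YYYYY_   read X → write Y, move L, go to A
A | __[X]YYYYYY_   read X → write Y, move L, go to A
A | _[_]YYYYYYY_   read _ → write Y, move L, go to B
B | [_]YYYYYYYY_   read _ → write X, move R, go to A
A | X[Y]YYYYYYY_   read Y → write X, move R, go to A
A | XX[Y]YYYYYY_   read Y → write X, move R, go to A
A | XXX[Y]YYYYY_   read Y → write X, move R, go to A
A | XXXX[Y]YYYY_   read Y → write X, move R, go to A
A | XXXXX[Y]YYY_   read Y → write X, move R, go to A
A | XXXXXX[Y]YY_   read Y → write X, move R, go to A
A | XXXXXXX[Y]Y_   read Y → write X, move R, go to A
A | XXXXXXXX[Y]_   read Y → write X, move R, go to A
A | XXXXXXXXX[_]   read _ → write Y, move L, go to B
B | XXXXXXXX[X]Y
Cell -1 holds X when M halts.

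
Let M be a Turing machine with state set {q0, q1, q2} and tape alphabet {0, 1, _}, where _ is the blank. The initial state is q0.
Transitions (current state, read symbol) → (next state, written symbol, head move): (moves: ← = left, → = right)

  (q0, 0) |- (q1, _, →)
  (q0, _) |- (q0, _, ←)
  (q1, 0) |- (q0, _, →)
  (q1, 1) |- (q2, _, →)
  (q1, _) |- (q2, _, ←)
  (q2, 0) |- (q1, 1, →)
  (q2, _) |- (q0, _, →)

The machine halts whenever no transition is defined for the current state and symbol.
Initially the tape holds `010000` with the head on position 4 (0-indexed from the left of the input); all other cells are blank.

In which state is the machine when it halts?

q0 | 0100[0]0_   read 0 → write _, move →, go to q1
q1 | 0100_[0]_   read 0 → write _, move →, go to q0
q0 | 0100__[_]   read _ → write _, move ←, go to q0
q0 | 0100_[_]_   read _ → write _, move ←, go to q0
q0 | 0100[_]__   read _ → write _, move ←, go to q0
q0 | 010[0]___   read 0 → write _, move →, go to q1
q1 | 010_[_]__   read _ → write _, move ←, go to q2
q2 | 010[_]___   read _ → write _, move →, go to q0
q0 | 010_[_]__   read _ → write _, move ←, go to q0
q0 | 010[_]___   read _ → write _, move ←, go to q0
q0 | 01[0]____   read 0 → write _, move →, go to q1
q1 | 01_[_]___   read _ → write _, move ←, go to q2
q2 | 01[_]____   read _ → write _, move →, go to q0
q0 | 01_[_]___   read _ → write _, move ←, go to q0
q0 | 01[_]____   read _ → write _, move ←, go to q0
q0 | 0[1]_____
No transition is defined for (q0, 1); M halts in state q0.

q0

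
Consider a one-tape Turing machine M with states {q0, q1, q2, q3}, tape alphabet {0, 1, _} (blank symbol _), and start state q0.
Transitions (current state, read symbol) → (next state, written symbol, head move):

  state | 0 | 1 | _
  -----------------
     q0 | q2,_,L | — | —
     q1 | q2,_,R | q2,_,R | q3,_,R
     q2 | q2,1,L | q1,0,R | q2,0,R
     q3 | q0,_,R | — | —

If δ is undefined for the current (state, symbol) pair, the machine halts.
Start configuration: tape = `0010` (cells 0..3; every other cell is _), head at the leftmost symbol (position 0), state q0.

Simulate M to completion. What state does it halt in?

q3

state=q0 head=0 tape=__[0]010__   (q0,0)→(q2,_,L)
state=q2 head=-1 tape=_[_]_010__   (q2,_)→(q2,0,R)
state=q2 head=0 tape=_0[_]010__   (q2,_)→(q2,0,R)
state=q2 head=1 tape=_00[0]10__   (q2,0)→(q2,1,L)
state=q2 head=0 tape=_0[0]110__   (q2,0)→(q2,1,L)
state=q2 head=-1 tape=_[0]1110__   (q2,0)→(q2,1,L)
state=q2 head=-2 tape=[_]11110__   (q2,_)→(q2,0,R)
state=q2 head=-1 tape=0[1]1110__   (q2,1)→(q1,0,R)
state=q1 head=0 tape=00[1]110__   (q1,1)→(q2,_,R)
state=q2 head=1 tape=00_[1]10__   (q2,1)→(q1,0,R)
state=q1 head=2 tape=00_0[1]0__   (q1,1)→(q2,_,R)
state=q2 head=3 tape=00_0_[0]__   (q2,0)→(q2,1,L)
state=q2 head=2 tape=00_0[_]1__   (q2,_)→(q2,0,R)
state=q2 head=3 tape=00_00[1]__   (q2,1)→(q1,0,R)
state=q1 head=4 tape=00_000[_]_   (q1,_)→(q3,_,R)
state=q3 head=5 tape=00_000_[_]
No transition is defined for (q3, _); M halts in state q3.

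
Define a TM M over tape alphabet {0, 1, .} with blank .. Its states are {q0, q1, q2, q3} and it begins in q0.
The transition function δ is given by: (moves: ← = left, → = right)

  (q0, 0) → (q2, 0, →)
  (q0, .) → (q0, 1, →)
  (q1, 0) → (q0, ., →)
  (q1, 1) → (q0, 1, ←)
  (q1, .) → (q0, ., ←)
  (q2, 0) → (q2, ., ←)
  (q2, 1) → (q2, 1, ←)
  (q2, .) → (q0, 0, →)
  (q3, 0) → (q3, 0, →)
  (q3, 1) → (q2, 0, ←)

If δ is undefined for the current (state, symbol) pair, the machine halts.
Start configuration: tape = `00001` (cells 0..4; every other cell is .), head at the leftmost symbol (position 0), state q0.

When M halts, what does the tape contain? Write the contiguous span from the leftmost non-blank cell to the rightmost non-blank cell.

0111..1

q0 | ..[0]0001   read 0 → write 0, move →, go to q2
q2 | ..0[0]001   read 0 → write ., move ←, go to q2
q2 | ..[0].001   read 0 → write ., move ←, go to q2
q2 | .[.]..001   read . → write 0, move →, go to q0
q0 | .0[.].001   read . → write 1, move →, go to q0
q0 | .01[.]001   read . → write 1, move →, go to q0
q0 | .011[0]01   read 0 → write 0, move →, go to q2
q2 | .0110[0]1   read 0 → write ., move ←, go to q2
q2 | .011[0].1   read 0 → write ., move ←, go to q2
q2 | .01[1]..1   read 1 → write 1, move ←, go to q2
q2 | .0[1]1..1   read 1 → write 1, move ←, go to q2
q2 | .[0]11..1   read 0 → write ., move ←, go to q2
q2 | [.].11..1   read . → write 0, move →, go to q0
q0 | 0[.]11..1   read . → write 1, move →, go to q0
q0 | 01[1]1..1
The non-blank tape span at halt is 0111..1.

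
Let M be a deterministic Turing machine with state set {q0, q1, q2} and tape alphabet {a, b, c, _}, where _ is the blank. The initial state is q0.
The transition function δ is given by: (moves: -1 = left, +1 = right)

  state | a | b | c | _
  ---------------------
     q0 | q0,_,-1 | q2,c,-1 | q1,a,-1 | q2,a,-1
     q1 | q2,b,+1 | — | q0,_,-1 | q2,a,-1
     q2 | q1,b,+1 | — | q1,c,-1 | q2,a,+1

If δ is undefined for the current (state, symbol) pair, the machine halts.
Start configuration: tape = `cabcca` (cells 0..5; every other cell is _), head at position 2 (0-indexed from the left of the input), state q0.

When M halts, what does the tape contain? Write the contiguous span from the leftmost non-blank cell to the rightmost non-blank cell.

bc__c_cca

q0 | ___ca[b]cca   read b → write c, move -1, go to q2
q2 | ___c[a]ccca   read a → write b, move +1, go to q1
q1 | ___cb[c]cca   read c → write _, move -1, go to q0
q0 | ___c[b]_cca   read b → write c, move -1, go to q2
q2 | ___[c]c_cca   read c → write c, move -1, go to q1
q1 | __[_]cc_cca   read _ → write a, move -1, go to q2
q2 | _[_]acc_cca   read _ → write a, move +1, go to q2
q2 | _a[a]cc_cca   read a → write b, move +1, go to q1
q1 | _ab[c]c_cca   read c → write _, move -1, go to q0
q0 | _a[b]_c_cca   read b → write c, move -1, go to q2
q2 | _[a]c_c_cca   read a → write b, move +1, go to q1
q1 | _b[c]_c_cca   read c → write _, move -1, go to q0
q0 | _[b]__c_cca   read b → write c, move -1, go to q2
q2 | [_]c__c_cca   read _ → write a, move +1, go to q2
q2 | a[c]__c_cca   read c → write c, move -1, go to q1
q1 | [a]c__c_cca   read a → write b, move +1, go to q2
q2 | b[c]__c_cca   read c → write c, move -1, go to q1
q1 | [b]c__c_cca
The non-blank tape span at halt is bc__c_cca.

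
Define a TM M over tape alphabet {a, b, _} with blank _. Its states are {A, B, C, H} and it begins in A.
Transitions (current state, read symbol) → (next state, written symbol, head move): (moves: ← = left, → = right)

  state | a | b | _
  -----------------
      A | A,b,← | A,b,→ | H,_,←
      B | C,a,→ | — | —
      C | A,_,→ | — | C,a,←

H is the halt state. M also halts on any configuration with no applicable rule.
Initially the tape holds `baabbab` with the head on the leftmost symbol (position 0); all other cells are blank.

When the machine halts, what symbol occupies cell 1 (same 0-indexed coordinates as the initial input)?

b

state=A head=0 tape=[b]aabbab_   (A,b)→(A,b,→)
state=A head=1 tape=b[a]abbab_   (A,a)→(A,b,←)
state=A head=0 tape=[b]babbab_   (A,b)→(A,b,→)
state=A head=1 tape=b[b]abbab_   (A,b)→(A,b,→)
state=A head=2 tape=bb[a]bbab_   (A,a)→(A,b,←)
state=A head=1 tape=b[b]bbbab_   (A,b)→(A,b,→)
state=A head=2 tape=bb[b]bbab_   (A,b)→(A,b,→)
state=A head=3 tape=bbb[b]bab_   (A,b)→(A,b,→)
state=A head=4 tape=bbbb[b]ab_   (A,b)→(A,b,→)
state=A head=5 tape=bbbbb[a]b_   (A,a)→(A,b,←)
state=A head=4 tape=bbbb[b]bb_   (A,b)→(A,b,→)
state=A head=5 tape=bbbbb[b]b_   (A,b)→(A,b,→)
state=A head=6 tape=bbbbbb[b]_   (A,b)→(A,b,→)
state=A head=7 tape=bbbbbbb[_]   (A,_)→(H,_,←)
state=H head=6 tape=bbbbbb[b]_
Cell 1 holds b when M halts.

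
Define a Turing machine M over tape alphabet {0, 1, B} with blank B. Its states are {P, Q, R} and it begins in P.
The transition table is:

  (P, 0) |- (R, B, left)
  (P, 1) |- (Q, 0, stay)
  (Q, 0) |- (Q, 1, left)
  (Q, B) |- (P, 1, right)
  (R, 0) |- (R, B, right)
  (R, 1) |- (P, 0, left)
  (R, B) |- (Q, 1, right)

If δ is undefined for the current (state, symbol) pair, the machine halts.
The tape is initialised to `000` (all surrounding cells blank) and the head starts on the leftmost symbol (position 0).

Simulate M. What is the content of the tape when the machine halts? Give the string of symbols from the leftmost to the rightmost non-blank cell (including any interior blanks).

P | BB[0]00   read 0 → write B, move left, go to R
R | B[B]B00   read B → write 1, move right, go to Q
Q | B1[B]00   read B → write 1, move right, go to P
P | B11[0]0   read 0 → write B, move left, go to R
R | B1[1]B0   read 1 → write 0, move left, go to P
P | B[1]0B0   read 1 → write 0, move stay, go to Q
Q | B[0]0B0   read 0 → write 1, move left, go to Q
Q | [B]10B0   read B → write 1, move right, go to P
P | 1[1]0B0   read 1 → write 0, move stay, go to Q
Q | 1[0]0B0   read 0 → write 1, move left, go to Q
Q | [1]10B0
The non-blank tape span at halt is 110B0.

110B0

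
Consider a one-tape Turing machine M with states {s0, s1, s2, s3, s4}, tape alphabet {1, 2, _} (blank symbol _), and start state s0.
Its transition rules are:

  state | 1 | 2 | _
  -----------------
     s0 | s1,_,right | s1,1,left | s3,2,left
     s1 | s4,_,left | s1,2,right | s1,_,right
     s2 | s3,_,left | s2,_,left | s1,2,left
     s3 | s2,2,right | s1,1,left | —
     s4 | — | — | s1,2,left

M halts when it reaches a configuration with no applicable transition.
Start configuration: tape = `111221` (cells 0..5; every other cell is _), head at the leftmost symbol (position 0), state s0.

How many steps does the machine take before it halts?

s0 | _[1]11221   read 1 → write _, move right, go to s1
s1 | __[1]1221   read 1 → write _, move left, go to s4
s4 | _[_]_1221   read _ → write 2, move left, go to s1
s1 | [_]2_1221   read _ → write _, move right, go to s1
s1 | _[2]_1221   read 2 → write 2, move right, go to s1
s1 | _2[_]1221   read _ → write _, move right, go to s1
s1 | _2_[1]221   read 1 → write _, move left, go to s4
s4 | _2[_]_221   read _ → write 2, move left, go to s1
s1 | _[2]2_221   read 2 → write 2, move right, go to s1
s1 | _2[2]_221   read 2 → write 2, move right, go to s1
s1 | _22[_]221   read _ → write _, move right, go to s1
s1 | _22_[2]21   read 2 → write 2, move right, go to s1
s1 | _22_2[2]1   read 2 → write 2, move right, go to s1
s1 | _22_22[1]   read 1 → write _, move left, go to s4
s4 | _22_2[2]_
M halts after 14 transitions.

14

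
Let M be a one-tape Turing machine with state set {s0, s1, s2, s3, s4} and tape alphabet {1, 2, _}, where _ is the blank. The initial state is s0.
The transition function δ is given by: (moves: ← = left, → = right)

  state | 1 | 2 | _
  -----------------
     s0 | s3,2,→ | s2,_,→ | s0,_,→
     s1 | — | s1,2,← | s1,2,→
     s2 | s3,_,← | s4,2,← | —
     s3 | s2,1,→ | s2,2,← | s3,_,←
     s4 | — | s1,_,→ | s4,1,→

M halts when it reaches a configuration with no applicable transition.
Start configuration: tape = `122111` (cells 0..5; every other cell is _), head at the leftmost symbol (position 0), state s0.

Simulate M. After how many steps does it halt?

9

state=s0 head=0 tape=_[1]22111   (s0,1)→(s3,2,→)
state=s3 head=1 tape=_2[2]2111   (s3,2)→(s2,2,←)
state=s2 head=0 tape=_[2]22111   (s2,2)→(s4,2,←)
state=s4 head=-1 tape=[_]222111   (s4,_)→(s4,1,→)
state=s4 head=0 tape=1[2]22111   (s4,2)→(s1,_,→)
state=s1 head=1 tape=1_[2]2111   (s1,2)→(s1,2,←)
state=s1 head=0 tape=1[_]22111   (s1,_)→(s1,2,→)
state=s1 head=1 tape=12[2]2111   (s1,2)→(s1,2,←)
state=s1 head=0 tape=1[2]22111   (s1,2)→(s1,2,←)
state=s1 head=-1 tape=[1]222111
M halts after 9 transitions.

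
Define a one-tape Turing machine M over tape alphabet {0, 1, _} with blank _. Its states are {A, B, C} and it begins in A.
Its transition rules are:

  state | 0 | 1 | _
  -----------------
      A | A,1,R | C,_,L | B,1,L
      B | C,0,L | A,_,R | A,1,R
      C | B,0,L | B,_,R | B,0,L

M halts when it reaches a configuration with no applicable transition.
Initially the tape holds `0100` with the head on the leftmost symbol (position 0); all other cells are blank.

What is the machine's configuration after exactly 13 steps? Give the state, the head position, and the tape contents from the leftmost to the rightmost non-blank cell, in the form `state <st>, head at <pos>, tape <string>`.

state B, head at 3, tape 1_11

A | [0]100_   read 0 → write 1, move R, go to A
A | 1[1]00_   read 1 → write _, move L, go to C
C | [1]_00_   read 1 → write _, move R, go to B
B | _[_]00_   read _ → write 1, move R, go to A
A | _1[0]0_   read 0 → write 1, move R, go to A
A | _11[0]_   read 0 → write 1, move R, go to A
A | _111[_]   read _ → write 1, move L, go to B
B | _11[1]1   read 1 → write _, move R, go to A
A | _11_[1]   read 1 → write _, move L, go to C
C | _11[_]_   read _ → write 0, move L, go to B
B | _1[1]0_   read 1 → write _, move R, go to A
A | _1_[0]_   read 0 → write 1, move R, go to A
A | _1_1[_]   read _ → write 1, move L, go to B
B | _1_[1]1
After 13 steps: state B, head at 3, tape 1_11.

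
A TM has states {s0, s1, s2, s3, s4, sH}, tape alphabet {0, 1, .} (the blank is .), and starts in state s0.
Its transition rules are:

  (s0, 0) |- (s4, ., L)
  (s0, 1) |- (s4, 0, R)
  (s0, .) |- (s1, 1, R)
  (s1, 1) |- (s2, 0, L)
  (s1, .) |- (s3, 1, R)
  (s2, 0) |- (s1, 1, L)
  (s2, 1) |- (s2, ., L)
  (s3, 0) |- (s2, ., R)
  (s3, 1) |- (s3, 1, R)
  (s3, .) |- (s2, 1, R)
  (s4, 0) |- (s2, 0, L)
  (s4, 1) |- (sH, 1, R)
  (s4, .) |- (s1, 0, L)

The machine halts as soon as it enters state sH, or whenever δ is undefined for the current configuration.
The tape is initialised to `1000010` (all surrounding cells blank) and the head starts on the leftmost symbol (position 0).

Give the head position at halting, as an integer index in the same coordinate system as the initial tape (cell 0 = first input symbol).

state=s0 head=0 tape=.[1]000010.   (s0,1)→(s4,0,R)
state=s4 head=1 tape=.0[0]00010.   (s4,0)→(s2,0,L)
state=s2 head=0 tape=.[0]000010.   (s2,0)→(s1,1,L)
state=s1 head=-1 tape=[.]1000010.   (s1,.)→(s3,1,R)
state=s3 head=0 tape=1[1]000010.   (s3,1)→(s3,1,R)
state=s3 head=1 tape=11[0]00010.   (s3,0)→(s2,.,R)
state=s2 head=2 tape=11.[0]0010.   (s2,0)→(s1,1,L)
state=s1 head=1 tape=11[.]10010.   (s1,.)→(s3,1,R)
state=s3 head=2 tape=111[1]0010.   (s3,1)→(s3,1,R)
state=s3 head=3 tape=1111[0]010.   (s3,0)→(s2,.,R)
state=s2 head=4 tape=1111.[0]10.   (s2,0)→(s1,1,L)
state=s1 head=3 tape=1111[.]110.   (s1,.)→(s3,1,R)
state=s3 head=4 tape=11111[1]10.   (s3,1)→(s3,1,R)
state=s3 head=5 tape=111111[1]0.   (s3,1)→(s3,1,R)
state=s3 head=6 tape=1111111[0].   (s3,0)→(s2,.,R)
state=s2 head=7 tape=1111111.[.]
At halt the head is at cell 7.

7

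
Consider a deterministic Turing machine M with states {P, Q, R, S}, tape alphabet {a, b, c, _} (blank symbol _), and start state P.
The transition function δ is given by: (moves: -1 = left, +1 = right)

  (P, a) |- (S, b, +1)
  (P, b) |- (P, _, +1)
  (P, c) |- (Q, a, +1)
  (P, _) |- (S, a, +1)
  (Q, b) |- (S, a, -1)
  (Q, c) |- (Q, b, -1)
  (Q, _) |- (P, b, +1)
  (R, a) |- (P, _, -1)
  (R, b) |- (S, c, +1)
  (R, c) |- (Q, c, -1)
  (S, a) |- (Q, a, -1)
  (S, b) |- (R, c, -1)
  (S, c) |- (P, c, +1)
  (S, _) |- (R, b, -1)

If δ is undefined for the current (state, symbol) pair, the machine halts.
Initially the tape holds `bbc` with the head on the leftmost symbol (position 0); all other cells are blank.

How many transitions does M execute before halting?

P | [b]bc___   read b → write _, move +1, go to P
P | _[b]c___   read b → write _, move +1, go to P
P | __[c]___   read c → write a, move +1, go to Q
Q | __a[_]__   read _ → write b, move +1, go to P
P | __ab[_]_   read _ → write a, move +1, go to S
S | __aba[_]   read _ → write b, move -1, go to R
R | __ab[a]b   read a → write _, move -1, go to P
P | __a[b]_b   read b → write _, move +1, go to P
P | __a_[_]b   read _ → write a, move +1, go to S
S | __a_a[b]   read b → write c, move -1, go to R
R | __a_[a]c   read a → write _, move -1, go to P
P | __a[_]_c   read _ → write a, move +1, go to S
S | __aa[_]c   read _ → write b, move -1, go to R
R | __a[a]bc   read a → write _, move -1, go to P
P | __[a]_bc   read a → write b, move +1, go to S
S | __b[_]bc   read _ → write b, move -1, go to R
R | __[b]bbc   read b → write c, move +1, go to S
S | __c[b]bc   read b → write c, move -1, go to R
R | __[c]cbc   read c → write c, move -1, go to Q
Q | _[_]ccbc   read _ → write b, move +1, go to P
P | _b[c]cbc   read c → write a, move +1, go to Q
Q | _ba[c]bc   read c → write b, move -1, go to Q
Q | _b[a]bbc
M halts after 22 transitions.

22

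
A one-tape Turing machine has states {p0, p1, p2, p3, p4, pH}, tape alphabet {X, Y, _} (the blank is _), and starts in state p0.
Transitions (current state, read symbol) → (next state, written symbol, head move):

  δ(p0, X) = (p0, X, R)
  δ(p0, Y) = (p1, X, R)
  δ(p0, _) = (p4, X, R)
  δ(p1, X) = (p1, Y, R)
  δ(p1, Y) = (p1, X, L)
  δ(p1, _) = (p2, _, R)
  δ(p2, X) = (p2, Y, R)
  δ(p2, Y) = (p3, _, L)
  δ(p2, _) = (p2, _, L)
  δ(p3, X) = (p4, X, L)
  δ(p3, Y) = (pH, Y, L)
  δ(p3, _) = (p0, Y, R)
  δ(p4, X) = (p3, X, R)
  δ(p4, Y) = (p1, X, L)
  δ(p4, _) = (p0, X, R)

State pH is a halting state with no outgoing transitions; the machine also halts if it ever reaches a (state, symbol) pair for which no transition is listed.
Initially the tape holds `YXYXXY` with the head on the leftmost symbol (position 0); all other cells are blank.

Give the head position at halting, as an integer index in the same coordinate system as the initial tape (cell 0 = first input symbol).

state=p0 head=0 tape=_[Y]XYXXY_   (p0,Y)→(p1,X,R)
state=p1 head=1 tape=_X[X]YXXY_   (p1,X)→(p1,Y,R)
state=p1 head=2 tape=_XY[Y]XXY_   (p1,Y)→(p1,X,L)
state=p1 head=1 tape=_X[Y]XXXY_   (p1,Y)→(p1,X,L)
state=p1 head=0 tape=_[X]XXXXY_   (p1,X)→(p1,Y,R)
state=p1 head=1 tape=_Y[X]XXXY_   (p1,X)→(p1,Y,R)
state=p1 head=2 tape=_YY[X]XXY_   (p1,X)→(p1,Y,R)
state=p1 head=3 tape=_YYY[X]XY_   (p1,X)→(p1,Y,R)
state=p1 head=4 tape=_YYYY[X]Y_   (p1,X)→(p1,Y,R)
state=p1 head=5 tape=_YYYYY[Y]_   (p1,Y)→(p1,X,L)
state=p1 head=4 tape=_YYYY[Y]X_   (p1,Y)→(p1,X,L)
state=p1 head=3 tape=_YYY[Y]XX_   (p1,Y)→(p1,X,L)
state=p1 head=2 tape=_YY[Y]XXX_   (p1,Y)→(p1,X,L)
state=p1 head=1 tape=_Y[Y]XXXX_   (p1,Y)→(p1,X,L)
state=p1 head=0 tape=_[Y]XXXXX_   (p1,Y)→(p1,X,L)
state=p1 head=-1 tape=[_]XXXXXX_   (p1,_)→(p2,_,R)
state=p2 head=0 tape=_[X]XXXXX_   (p2,X)→(p2,Y,R)
state=p2 head=1 tape=_Y[X]XXXX_   (p2,X)→(p2,Y,R)
state=p2 head=2 tape=_YY[X]XXX_   (p2,X)→(p2,Y,R)
state=p2 head=3 tape=_YYY[X]XX_   (p2,X)→(p2,Y,R)
state=p2 head=4 tape=_YYYY[X]X_   (p2,X)→(p2,Y,R)
state=p2 head=5 tape=_YYYYY[X]_   (p2,X)→(p2,Y,R)
state=p2 head=6 tape=_YYYYYY[_]   (p2,_)→(p2,_,L)
state=p2 head=5 tape=_YYYYY[Y]_   (p2,Y)→(p3,_,L)
state=p3 head=4 tape=_YYYY[Y]__   (p3,Y)→(pH,Y,L)
state=pH head=3 tape=_YYY[Y]Y__
At halt the head is at cell 3.

3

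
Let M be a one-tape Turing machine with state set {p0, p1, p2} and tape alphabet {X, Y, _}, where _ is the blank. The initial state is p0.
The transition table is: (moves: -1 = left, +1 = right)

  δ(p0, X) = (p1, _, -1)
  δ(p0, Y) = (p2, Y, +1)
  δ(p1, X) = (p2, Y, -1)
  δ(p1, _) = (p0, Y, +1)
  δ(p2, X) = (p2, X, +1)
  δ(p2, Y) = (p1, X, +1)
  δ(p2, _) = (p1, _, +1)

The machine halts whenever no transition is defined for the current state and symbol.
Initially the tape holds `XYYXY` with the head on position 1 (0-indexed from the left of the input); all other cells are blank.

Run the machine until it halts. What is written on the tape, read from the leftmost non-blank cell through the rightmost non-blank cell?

state=p0 head=1 tape=X[Y]YXY   (p0,Y)→(p2,Y,+1)
state=p2 head=2 tape=XY[Y]XY   (p2,Y)→(p1,X,+1)
state=p1 head=3 tape=XYX[X]Y   (p1,X)→(p2,Y,-1)
state=p2 head=2 tape=XY[X]YY   (p2,X)→(p2,X,+1)
state=p2 head=3 tape=XYX[Y]Y   (p2,Y)→(p1,X,+1)
state=p1 head=4 tape=XYXX[Y]
The non-blank tape span at halt is XYXXY.

XYXXY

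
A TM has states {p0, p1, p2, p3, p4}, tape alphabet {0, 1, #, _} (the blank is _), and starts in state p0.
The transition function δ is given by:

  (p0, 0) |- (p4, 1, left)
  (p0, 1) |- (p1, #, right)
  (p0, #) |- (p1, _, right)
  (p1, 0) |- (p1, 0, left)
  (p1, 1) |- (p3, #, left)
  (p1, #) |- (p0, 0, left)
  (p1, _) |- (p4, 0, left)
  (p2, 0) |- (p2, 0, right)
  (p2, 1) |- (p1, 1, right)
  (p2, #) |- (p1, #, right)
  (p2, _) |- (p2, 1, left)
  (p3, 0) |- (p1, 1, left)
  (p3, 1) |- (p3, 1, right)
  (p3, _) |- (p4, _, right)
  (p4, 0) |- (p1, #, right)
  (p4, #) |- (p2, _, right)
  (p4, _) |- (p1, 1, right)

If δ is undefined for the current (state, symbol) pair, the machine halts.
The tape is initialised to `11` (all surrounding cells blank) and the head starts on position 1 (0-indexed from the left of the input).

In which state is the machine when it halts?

p4

state=p0 head=1 tape=1[1]___   (p0,1)→(p1,#,right)
state=p1 head=2 tape=1#[_]__   (p1,_)→(p4,0,left)
state=p4 head=1 tape=1[#]0__   (p4,#)→(p2,_,right)
state=p2 head=2 tape=1_[0]__   (p2,0)→(p2,0,right)
state=p2 head=3 tape=1_0[_]_   (p2,_)→(p2,1,left)
state=p2 head=2 tape=1_[0]1_   (p2,0)→(p2,0,right)
state=p2 head=3 tape=1_0[1]_   (p2,1)→(p1,1,right)
state=p1 head=4 tape=1_01[_]   (p1,_)→(p4,0,left)
state=p4 head=3 tape=1_0[1]0
No transition is defined for (p4, 1); M halts in state p4.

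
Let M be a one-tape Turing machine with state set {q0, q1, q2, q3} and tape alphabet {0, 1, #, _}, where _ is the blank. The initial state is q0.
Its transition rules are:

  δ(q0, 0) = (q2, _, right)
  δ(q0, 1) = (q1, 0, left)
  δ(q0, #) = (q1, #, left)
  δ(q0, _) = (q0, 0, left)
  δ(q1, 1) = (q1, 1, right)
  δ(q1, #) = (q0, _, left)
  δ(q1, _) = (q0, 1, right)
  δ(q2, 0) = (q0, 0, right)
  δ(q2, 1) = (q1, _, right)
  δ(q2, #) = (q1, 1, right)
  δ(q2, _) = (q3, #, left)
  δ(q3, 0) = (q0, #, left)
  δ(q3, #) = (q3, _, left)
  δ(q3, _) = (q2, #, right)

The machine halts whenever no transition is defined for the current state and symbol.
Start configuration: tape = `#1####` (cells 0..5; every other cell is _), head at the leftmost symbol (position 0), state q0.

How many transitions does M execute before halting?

15

state=q0 head=0 tape=__[#]1####   (q0,#)→(q1,#,left)
state=q1 head=-1 tape=_[_]#1####   (q1,_)→(q0,1,right)
state=q0 head=0 tape=_1[#]1####   (q0,#)→(q1,#,left)
state=q1 head=-1 tape=_[1]#1####   (q1,1)→(q1,1,right)
state=q1 head=0 tape=_1[#]1####   (q1,#)→(q0,_,left)
state=q0 head=-1 tape=_[1]_1####   (q0,1)→(q1,0,left)
state=q1 head=-2 tape=[_]0_1####   (q1,_)→(q0,1,right)
state=q0 head=-1 tape=1[0]_1####   (q0,0)→(q2,_,right)
state=q2 head=0 tape=1_[_]1####   (q2,_)→(q3,#,left)
state=q3 head=-1 tape=1[_]#1####   (q3,_)→(q2,#,right)
state=q2 head=0 tape=1#[#]1####   (q2,#)→(q1,1,right)
state=q1 head=1 tape=1#1[1]####   (q1,1)→(q1,1,right)
state=q1 head=2 tape=1#11[#]###   (q1,#)→(q0,_,left)
state=q0 head=1 tape=1#1[1]_###   (q0,1)→(q1,0,left)
state=q1 head=0 tape=1#[1]0_###   (q1,1)→(q1,1,right)
state=q1 head=1 tape=1#1[0]_###
M halts after 15 transitions.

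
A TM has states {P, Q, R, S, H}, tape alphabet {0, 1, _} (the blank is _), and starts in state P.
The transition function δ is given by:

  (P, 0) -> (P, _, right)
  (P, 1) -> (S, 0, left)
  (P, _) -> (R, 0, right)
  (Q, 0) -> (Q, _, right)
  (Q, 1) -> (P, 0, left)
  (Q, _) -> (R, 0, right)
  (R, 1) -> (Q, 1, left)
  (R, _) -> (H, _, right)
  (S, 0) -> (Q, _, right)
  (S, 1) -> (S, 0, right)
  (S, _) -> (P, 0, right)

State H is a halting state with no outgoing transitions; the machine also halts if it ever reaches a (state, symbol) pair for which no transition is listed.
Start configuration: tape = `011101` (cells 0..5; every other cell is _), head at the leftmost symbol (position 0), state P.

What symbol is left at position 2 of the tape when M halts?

0

P | [0]11101___   read 0 → write _, move right, go to P
P | _[1]1101___   read 1 → write 0, move left, go to S
S | [_]01101___   read _ → write 0, move right, go to P
P | 0[0]1101___   read 0 → write _, move right, go to P
P | 0_[1]101___   read 1 → write 0, move left, go to S
S | 0[_]0101___   read _ → write 0, move right, go to P
P | 00[0]101___   read 0 → write _, move right, go to P
P | 00_[1]01___   read 1 → write 0, move left, go to S
S | 00[_]001___   read _ → write 0, move right, go to P
P | 000[0]01___   read 0 → write _, move right, go to P
P | 000_[0]1___   read 0 → write _, move right, go to P
P | 000__[1]___   read 1 → write 0, move left, go to S
S | 000_[_]0___   read _ → write 0, move right, go to P
P | 000_0[0]___   read 0 → write _, move right, go to P
P | 000_0_[_]__   read _ → write 0, move right, go to R
R | 000_0_0[_]_   read _ → write _, move right, go to H
H | 000_0_0_[_]
Cell 2 holds 0 when M halts.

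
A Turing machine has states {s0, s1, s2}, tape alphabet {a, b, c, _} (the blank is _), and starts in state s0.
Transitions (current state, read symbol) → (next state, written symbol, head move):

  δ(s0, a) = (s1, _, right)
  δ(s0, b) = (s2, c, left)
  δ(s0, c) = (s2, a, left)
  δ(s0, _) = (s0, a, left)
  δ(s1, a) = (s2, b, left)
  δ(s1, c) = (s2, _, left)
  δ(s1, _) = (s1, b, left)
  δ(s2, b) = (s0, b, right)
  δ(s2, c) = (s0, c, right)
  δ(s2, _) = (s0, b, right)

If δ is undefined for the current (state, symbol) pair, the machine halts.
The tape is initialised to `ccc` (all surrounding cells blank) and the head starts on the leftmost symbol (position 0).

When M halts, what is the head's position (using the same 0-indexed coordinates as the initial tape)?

s0 | _[c]cc_   read c → write a, move left, go to s2
s2 | [_]acc_   read _ → write b, move right, go to s0
s0 | b[a]cc_   read a → write _, move right, go to s1
s1 | b_[c]c_   read c → write _, move left, go to s2
s2 | b[_]_c_   read _ → write b, move right, go to s0
s0 | bb[_]c_   read _ → write a, move left, go to s0
s0 | b[b]ac_   read b → write c, move left, go to s2
s2 | [b]cac_   read b → write b, move right, go to s0
s0 | b[c]ac_   read c → write a, move left, go to s2
s2 | [b]aac_   read b → write b, move right, go to s0
s0 | b[a]ac_   read a → write _, move right, go to s1
s1 | b_[a]c_   read a → write b, move left, go to s2
s2 | b[_]bc_   read _ → write b, move right, go to s0
s0 | bb[b]c_   read b → write c, move left, go to s2
s2 | b[b]cc_   read b → write b, move right, go to s0
s0 | bb[c]c_   read c → write a, move left, go to s2
s2 | b[b]ac_   read b → write b, move right, go to s0
s0 | bb[a]c_   read a → write _, move right, go to s1
s1 | bb_[c]_   read c → write _, move left, go to s2
s2 | bb[_]__   read _ → write b, move right, go to s0
s0 | bbb[_]_   read _ → write a, move left, go to s0
s0 | bb[b]a_   read b → write c, move left, go to s2
s2 | b[b]ca_   read b → write b, move right, go to s0
s0 | bb[c]a_   read c → write a, move left, go to s2
s2 | b[b]aa_   read b → write b, move right, go to s0
s0 | bb[a]a_   read a → write _, move right, go to s1
s1 | bb_[a]_   read a → write b, move left, go to s2
s2 | bb[_]b_   read _ → write b, move right, go to s0
s0 | bbb[b]_   read b → write c, move left, go to s2
s2 | bb[b]c_   read b → write b, move right, go to s0
s0 | bbb[c]_   read c → write a, move left, go to s2
s2 | bb[b]a_   read b → write b, move right, go to s0
s0 | bbb[a]_   read a → write _, move right, go to s1
s1 | bbb_[_]   read _ → write b, move left, go to s1
s1 | bbb[_]b   read _ → write b, move left, go to s1
s1 | bb[b]bb
At halt the head is at cell 1.

1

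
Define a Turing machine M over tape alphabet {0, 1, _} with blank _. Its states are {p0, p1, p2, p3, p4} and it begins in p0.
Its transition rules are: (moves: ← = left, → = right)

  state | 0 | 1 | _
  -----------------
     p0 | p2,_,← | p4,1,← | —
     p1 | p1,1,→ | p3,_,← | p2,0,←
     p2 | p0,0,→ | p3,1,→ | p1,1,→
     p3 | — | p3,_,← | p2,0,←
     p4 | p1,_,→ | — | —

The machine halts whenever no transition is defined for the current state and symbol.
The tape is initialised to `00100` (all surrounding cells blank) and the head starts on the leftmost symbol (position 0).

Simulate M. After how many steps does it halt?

p0 | _[0]0100   read 0 → write _, move ←, go to p2
p2 | [_]_0100   read _ → write 1, move →, go to p1
p1 | 1[_]0100   read _ → write 0, move ←, go to p2
p2 | [1]00100   read 1 → write 1, move →, go to p3
p3 | 1[0]0100
M halts after 4 transitions.

4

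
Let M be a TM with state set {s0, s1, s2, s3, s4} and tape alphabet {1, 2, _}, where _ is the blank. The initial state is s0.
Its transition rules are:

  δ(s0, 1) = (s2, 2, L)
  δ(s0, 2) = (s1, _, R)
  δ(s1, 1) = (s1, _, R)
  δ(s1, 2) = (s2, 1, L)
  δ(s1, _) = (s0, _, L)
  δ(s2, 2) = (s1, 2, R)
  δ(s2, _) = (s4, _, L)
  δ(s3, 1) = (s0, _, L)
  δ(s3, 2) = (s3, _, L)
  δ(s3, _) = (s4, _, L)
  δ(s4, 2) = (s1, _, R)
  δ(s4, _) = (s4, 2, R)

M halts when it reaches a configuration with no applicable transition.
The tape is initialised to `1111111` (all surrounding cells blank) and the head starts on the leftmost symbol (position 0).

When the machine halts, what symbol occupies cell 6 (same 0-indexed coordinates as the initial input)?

state=s0 head=0 tape=__[1]111111_   (s0,1)→(s2,2,L)
state=s2 head=-1 tape=_[_]2111111_   (s2,_)→(s4,_,L)
state=s4 head=-2 tape=[_]_2111111_   (s4,_)→(s4,2,R)
state=s4 head=-1 tape=2[_]2111111_   (s4,_)→(s4,2,R)
state=s4 head=0 tape=22[2]111111_   (s4,2)→(s1,_,R)
state=s1 head=1 tape=22_[1]11111_   (s1,1)→(s1,_,R)
state=s1 head=2 tape=22__[1]1111_   (s1,1)→(s1,_,R)
state=s1 head=3 tape=22___[1]111_   (s1,1)→(s1,_,R)
state=s1 head=4 tape=22____[1]11_   (s1,1)→(s1,_,R)
state=s1 head=5 tape=22_____[1]1_   (s1,1)→(s1,_,R)
state=s1 head=6 tape=22______[1]_   (s1,1)→(s1,_,R)
state=s1 head=7 tape=22_______[_]   (s1,_)→(s0,_,L)
state=s0 head=6 tape=22______[_]_
Cell 6 holds _ when M halts.

_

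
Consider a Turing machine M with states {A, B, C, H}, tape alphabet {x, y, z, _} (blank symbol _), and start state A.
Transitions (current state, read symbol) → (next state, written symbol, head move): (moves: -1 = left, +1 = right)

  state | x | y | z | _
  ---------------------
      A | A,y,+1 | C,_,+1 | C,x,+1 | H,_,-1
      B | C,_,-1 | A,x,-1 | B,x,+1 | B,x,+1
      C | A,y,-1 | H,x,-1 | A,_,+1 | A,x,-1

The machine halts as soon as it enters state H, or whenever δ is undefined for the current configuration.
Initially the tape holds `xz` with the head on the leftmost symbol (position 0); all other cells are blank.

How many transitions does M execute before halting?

A | [x]z__   read x → write y, move +1, go to A
A | y[z]__   read z → write x, move +1, go to C
C | yx[_]_   read _ → write x, move -1, go to A
A | y[x]x_   read x → write y, move +1, go to A
A | yy[x]_   read x → write y, move +1, go to A
A | yyy[_]   read _ → write _, move -1, go to H
H | yy[y]_
M halts after 6 transitions.

6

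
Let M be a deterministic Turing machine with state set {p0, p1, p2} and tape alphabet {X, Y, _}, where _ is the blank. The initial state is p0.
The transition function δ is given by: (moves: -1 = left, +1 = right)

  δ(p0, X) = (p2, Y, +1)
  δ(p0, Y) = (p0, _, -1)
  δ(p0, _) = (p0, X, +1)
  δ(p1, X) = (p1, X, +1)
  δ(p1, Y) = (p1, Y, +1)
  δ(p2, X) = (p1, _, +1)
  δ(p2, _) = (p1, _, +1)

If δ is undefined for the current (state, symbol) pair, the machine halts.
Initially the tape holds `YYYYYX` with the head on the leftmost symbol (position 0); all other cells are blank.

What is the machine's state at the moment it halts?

p0 | _[Y]YYYYX_   read Y → write _, move -1, go to p0
p0 | [_]_YYYYX_   read _ → write X, move +1, go to p0
p0 | X[_]YYYYX_   read _ → write X, move +1, go to p0
p0 | XX[Y]YYYX_   read Y → write _, move -1, go to p0
p0 | X[X]_YYYX_   read X → write Y, move +1, go to p2
p2 | XY[_]YYYX_   read _ → write _, move +1, go to p1
p1 | XY_[Y]YYX_   read Y → write Y, move +1, go to p1
p1 | XY_Y[Y]YX_   read Y → write Y, move +1, go to p1
p1 | XY_YY[Y]X_   read Y → write Y, move +1, go to p1
p1 | XY_YYY[X]_   read X → write X, move +1, go to p1
p1 | XY_YYYX[_]
No transition is defined for (p1, _); M halts in state p1.

p1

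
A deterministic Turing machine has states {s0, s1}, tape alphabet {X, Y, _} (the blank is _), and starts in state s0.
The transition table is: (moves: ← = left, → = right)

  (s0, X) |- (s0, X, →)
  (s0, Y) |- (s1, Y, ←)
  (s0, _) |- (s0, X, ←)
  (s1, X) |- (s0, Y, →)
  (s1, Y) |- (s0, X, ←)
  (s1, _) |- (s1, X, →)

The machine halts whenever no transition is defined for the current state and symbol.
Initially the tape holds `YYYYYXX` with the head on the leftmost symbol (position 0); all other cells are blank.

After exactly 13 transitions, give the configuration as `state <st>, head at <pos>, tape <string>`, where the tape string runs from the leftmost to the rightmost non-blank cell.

state s0, head at 1, tape XYYYYYXX

state=s0 head=0 tape=_[Y]YYYYXX   (s0,Y)→(s1,Y,←)
state=s1 head=-1 tape=[_]YYYYYXX   (s1,_)→(s1,X,→)
state=s1 head=0 tape=X[Y]YYYYXX   (s1,Y)→(s0,X,←)
state=s0 head=-1 tape=[X]XYYYYXX   (s0,X)→(s0,X,→)
state=s0 head=0 tape=X[X]YYYYXX   (s0,X)→(s0,X,→)
state=s0 head=1 tape=XX[Y]YYYXX   (s0,Y)→(s1,Y,←)
state=s1 head=0 tape=X[X]YYYYXX   (s1,X)→(s0,Y,→)
state=s0 head=1 tape=XY[Y]YYYXX   (s0,Y)→(s1,Y,←)
state=s1 head=0 tape=X[Y]YYYYXX   (s1,Y)→(s0,X,←)
state=s0 head=-1 tape=[X]XYYYYXX   (s0,X)→(s0,X,→)
state=s0 head=0 tape=X[X]YYYYXX   (s0,X)→(s0,X,→)
state=s0 head=1 tape=XX[Y]YYYXX   (s0,Y)→(s1,Y,←)
state=s1 head=0 tape=X[X]YYYYXX   (s1,X)→(s0,Y,→)
state=s0 head=1 tape=XY[Y]YYYXX
After 13 steps: state s0, head at 1, tape XYYYYYXX.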